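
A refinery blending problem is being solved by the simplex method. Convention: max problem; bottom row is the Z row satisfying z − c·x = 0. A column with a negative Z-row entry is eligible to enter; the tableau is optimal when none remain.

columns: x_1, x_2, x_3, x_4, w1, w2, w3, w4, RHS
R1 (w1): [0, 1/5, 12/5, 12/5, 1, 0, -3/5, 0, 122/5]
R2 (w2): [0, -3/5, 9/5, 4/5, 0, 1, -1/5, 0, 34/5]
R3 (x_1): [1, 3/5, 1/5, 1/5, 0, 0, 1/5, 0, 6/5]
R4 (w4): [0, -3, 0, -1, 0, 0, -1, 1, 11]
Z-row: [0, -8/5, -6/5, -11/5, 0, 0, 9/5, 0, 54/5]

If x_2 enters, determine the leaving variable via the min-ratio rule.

Column x_2 entries and ratios — w1: (122/5)/(1/5) = 122; w2: -3/5 ≤ 0, skip; x_1: (6/5)/(3/5) = 2; w4: -3 ≤ 0, skip.
Smallest ratio is 2 in the row of x_1, so x_1 leaves.

x_1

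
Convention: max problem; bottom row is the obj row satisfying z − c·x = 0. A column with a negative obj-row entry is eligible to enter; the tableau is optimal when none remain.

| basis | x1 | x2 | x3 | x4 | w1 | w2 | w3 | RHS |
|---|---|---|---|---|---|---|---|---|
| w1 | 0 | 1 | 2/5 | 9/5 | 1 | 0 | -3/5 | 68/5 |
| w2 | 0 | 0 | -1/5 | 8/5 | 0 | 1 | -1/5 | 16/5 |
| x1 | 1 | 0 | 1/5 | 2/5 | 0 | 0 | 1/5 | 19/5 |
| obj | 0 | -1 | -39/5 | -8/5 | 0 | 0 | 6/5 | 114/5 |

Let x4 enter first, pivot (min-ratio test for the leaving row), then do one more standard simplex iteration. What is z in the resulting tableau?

122

Ratio test on column x4 — row 1: (68/5)/(9/5) = 68/9; row 2: (16/5)/(8/5) = 2; row 3: (19/5)/(2/5) = 19/2. Minimum is 2 at row 2 (w2 leaves); pivot element 8/5.
Pivot on row 2; the obj-row RHS becomes 114/5 − (-8/5)·2 = 26.
Next entering variable (most negative obj-row entry -8): x3.
Ratio test on column x3 — row 1: 10/(5/8) = 16; row 2: entry -1/8 ≤ 0; row 3: 3/(1/4) = 12. Minimum is 12 at row 3 (x1 leaves); pivot element 1/4.
After the second pivot the obj-row RHS is 26 − (-8)·12 = 122.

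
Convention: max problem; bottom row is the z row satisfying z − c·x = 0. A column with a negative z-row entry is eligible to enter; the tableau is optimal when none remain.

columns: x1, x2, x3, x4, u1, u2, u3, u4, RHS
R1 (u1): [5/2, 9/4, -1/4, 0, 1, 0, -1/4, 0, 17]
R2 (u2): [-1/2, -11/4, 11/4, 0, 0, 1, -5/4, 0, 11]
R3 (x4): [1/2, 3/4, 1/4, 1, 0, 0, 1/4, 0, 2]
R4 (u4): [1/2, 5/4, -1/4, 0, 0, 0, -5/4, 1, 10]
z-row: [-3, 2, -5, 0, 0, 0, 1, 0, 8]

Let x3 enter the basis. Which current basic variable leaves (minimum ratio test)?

Column x3 entries and ratios — u1: -1/4 ≤ 0, skip; u2: 11/(11/4) = 4; x4: 2/(1/4) = 8; u4: -1/4 ≤ 0, skip.
Smallest ratio is 4 in the row of u2, so u2 leaves.

u2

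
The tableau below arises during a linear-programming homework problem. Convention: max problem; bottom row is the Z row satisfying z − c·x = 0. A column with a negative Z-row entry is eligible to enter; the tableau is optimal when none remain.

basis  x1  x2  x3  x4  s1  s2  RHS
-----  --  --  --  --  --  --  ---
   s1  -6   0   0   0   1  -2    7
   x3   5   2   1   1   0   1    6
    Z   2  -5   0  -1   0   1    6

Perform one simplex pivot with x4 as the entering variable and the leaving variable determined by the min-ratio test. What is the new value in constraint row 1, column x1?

Ratio test on column x4 — row 1: entry 0 ≤ 0; row 2: 6/1 = 6. Minimum is 6 at row 2 (x3 leaves); pivot element 1.
Divide row 2 by 1; eliminate column x4 from the other rows.
Row 1 update in column x1: -6 − 0·5 = -6.

-6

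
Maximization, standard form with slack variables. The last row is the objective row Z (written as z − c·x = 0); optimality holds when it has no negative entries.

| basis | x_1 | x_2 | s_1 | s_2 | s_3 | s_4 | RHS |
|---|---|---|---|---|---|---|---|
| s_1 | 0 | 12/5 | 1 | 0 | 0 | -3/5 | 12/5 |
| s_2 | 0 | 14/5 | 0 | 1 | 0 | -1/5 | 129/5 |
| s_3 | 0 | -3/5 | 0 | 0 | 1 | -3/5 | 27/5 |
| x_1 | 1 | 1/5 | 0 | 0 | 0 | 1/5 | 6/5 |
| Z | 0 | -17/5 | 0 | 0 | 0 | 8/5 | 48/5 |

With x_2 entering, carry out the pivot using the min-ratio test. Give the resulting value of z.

13

Ratio test on column x_2 — row 1: (12/5)/(12/5) = 1; row 2: (129/5)/(14/5) = 129/14; row 3: entry -3/5 ≤ 0; row 4: (6/5)/(1/5) = 6. Minimum is 1 at row 1 (s_1 leaves); pivot element 12/5.
Pivot on row 1; the Z-row RHS becomes 48/5 − (-17/5)·1 = 13.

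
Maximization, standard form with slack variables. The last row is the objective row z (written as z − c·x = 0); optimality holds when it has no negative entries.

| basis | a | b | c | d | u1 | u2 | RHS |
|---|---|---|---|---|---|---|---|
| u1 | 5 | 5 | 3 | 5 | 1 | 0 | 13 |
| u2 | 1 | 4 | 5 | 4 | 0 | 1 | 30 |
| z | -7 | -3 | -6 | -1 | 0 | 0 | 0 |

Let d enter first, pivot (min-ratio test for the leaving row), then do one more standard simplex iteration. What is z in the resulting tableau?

91/5

Ratio test on column d — row 1: 13/5 = 13/5; row 2: 30/4 = 15/2. Minimum is 13/5 at row 1 (u1 leaves); pivot element 5.
Pivot on row 1; the z-row RHS becomes 0 − (-1)·(13/5) = 13/5.
Next entering variable (most negative z-row entry -6): a.
Ratio test on column a — row 1: (13/5)/1 = 13/5; row 2: entry -3 ≤ 0. Minimum is 13/5 at row 1 (d leaves); pivot element 1.
After the second pivot the z-row RHS is 13/5 − (-6)·(13/5) = 91/5.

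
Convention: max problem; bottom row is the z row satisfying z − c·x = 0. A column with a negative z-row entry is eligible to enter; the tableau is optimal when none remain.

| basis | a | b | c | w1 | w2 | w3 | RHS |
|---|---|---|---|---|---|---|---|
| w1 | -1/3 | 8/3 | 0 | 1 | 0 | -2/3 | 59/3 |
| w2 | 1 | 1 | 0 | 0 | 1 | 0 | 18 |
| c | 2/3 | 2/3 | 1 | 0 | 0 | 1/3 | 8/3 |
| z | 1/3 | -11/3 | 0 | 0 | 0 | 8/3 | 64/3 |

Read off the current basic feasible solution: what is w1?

w1 is basic (row 1); its value is the RHS of that row, 59/3.

59/3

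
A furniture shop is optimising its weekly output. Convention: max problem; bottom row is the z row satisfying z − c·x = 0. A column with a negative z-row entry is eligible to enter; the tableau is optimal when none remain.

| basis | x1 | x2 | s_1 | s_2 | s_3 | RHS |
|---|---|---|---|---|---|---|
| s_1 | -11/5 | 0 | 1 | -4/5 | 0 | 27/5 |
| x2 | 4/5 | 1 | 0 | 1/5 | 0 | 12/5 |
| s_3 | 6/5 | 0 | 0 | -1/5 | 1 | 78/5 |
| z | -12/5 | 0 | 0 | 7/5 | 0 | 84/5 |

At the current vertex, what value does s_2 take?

s_2 is not in the basis, so in the current basic feasible solution s_2 = 0.

0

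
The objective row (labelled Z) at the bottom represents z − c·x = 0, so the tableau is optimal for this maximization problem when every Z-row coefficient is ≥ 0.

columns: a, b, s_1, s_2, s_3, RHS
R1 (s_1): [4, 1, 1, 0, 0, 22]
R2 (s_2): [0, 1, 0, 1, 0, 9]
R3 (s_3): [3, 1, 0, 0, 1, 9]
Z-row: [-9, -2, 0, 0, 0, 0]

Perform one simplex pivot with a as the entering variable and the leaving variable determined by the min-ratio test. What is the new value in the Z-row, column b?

1

Ratio test on column a — row 1: 22/4 = 11/2; row 2: entry 0 ≤ 0; row 3: 9/3 = 3. Minimum is 3 at row 3 (s_3 leaves); pivot element 3.
Divide row 3 by 3; eliminate column a from the other rows.
Z-row update in column b: -2 − (-9)·(1/3) = 1.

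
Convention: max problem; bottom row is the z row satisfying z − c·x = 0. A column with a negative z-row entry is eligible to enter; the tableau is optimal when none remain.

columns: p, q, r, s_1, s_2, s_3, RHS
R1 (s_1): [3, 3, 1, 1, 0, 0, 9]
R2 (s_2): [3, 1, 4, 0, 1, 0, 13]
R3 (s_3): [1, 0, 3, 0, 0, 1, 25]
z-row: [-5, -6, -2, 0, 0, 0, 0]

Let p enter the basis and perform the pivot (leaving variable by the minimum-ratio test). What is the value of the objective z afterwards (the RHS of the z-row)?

Ratio test on column p — row 1: 9/3 = 3; row 2: 13/3 = 13/3; row 3: 25/1 = 25. Minimum is 3 at row 1 (s_1 leaves); pivot element 3.
Pivot on row 1; the z-row RHS becomes 0 − (-5)·3 = 15.

15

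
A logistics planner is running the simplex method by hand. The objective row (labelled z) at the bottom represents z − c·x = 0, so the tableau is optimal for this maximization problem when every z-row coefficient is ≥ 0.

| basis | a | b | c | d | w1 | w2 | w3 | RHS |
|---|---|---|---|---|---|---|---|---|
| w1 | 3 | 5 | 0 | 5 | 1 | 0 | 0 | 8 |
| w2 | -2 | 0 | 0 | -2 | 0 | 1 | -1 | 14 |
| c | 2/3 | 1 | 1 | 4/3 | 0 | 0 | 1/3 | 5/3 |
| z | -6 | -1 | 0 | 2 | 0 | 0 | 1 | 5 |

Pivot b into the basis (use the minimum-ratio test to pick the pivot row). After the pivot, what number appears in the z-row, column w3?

Ratio test on column b — row 1: 8/5 = 8/5; row 2: entry 0 ≤ 0; row 3: (5/3)/1 = 5/3. Minimum is 8/5 at row 1 (w1 leaves); pivot element 5.
Divide row 1 by 5; eliminate column b from the other rows.
z-row update in column w3: 1 − (-1)·0 = 1.

1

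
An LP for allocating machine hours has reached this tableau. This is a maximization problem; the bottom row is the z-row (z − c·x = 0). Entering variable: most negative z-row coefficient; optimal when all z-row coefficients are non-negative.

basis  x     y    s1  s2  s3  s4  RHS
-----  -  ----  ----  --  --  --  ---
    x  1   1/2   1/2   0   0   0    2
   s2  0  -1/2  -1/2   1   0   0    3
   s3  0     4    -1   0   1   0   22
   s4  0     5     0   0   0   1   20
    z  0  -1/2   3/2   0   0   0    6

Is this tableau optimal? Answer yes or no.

no

The z-row has a negative entry -1/2 in column y, so it is not optimal.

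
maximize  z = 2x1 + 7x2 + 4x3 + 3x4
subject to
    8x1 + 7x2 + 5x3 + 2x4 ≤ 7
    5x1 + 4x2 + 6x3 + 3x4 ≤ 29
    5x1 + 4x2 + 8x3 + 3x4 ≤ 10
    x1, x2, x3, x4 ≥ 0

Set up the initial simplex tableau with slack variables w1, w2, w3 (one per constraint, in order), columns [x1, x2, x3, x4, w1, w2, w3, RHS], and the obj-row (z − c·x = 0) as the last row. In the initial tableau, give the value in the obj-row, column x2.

The obj-row carries the negated objective coefficients: the x2 entry is -7.

-7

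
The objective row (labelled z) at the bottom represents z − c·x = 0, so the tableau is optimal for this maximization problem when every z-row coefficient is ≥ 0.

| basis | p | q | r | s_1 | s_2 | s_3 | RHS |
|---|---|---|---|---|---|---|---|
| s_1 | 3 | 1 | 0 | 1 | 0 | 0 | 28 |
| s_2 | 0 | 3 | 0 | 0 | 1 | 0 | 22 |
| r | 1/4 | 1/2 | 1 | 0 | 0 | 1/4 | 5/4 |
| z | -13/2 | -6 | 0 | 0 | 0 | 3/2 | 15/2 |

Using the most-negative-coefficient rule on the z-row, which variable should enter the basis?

p

Negative z-row entries: p: -13/2, q: -6.
The most negative is -13/2 in column p, so p enters.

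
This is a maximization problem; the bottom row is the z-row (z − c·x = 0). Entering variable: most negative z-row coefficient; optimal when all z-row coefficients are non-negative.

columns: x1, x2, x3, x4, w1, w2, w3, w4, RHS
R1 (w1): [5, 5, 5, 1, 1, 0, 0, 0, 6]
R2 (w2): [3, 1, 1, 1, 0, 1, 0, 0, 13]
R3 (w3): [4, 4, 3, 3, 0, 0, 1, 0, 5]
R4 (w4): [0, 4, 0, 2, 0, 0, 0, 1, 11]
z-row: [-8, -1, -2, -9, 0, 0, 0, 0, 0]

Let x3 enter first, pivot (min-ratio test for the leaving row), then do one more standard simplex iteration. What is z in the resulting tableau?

89/12

Ratio test on column x3 — row 1: 6/5 = 6/5; row 2: 13/1 = 13; row 3: 5/3 = 5/3; row 4: entry 0 ≤ 0. Minimum is 6/5 at row 1 (w1 leaves); pivot element 5.
Pivot on row 1; the z-row RHS becomes 0 − (-2)·(6/5) = 12/5.
Next entering variable (most negative z-row entry -43/5): x4.
Ratio test on column x4 — row 1: (6/5)/(1/5) = 6; row 2: (59/5)/(4/5) = 59/4; row 3: (7/5)/(12/5) = 7/12; row 4: 11/2 = 11/2. Minimum is 7/12 at row 3 (w3 leaves); pivot element 12/5.
After the second pivot the z-row RHS is 12/5 − (-43/5)·(7/12) = 89/12.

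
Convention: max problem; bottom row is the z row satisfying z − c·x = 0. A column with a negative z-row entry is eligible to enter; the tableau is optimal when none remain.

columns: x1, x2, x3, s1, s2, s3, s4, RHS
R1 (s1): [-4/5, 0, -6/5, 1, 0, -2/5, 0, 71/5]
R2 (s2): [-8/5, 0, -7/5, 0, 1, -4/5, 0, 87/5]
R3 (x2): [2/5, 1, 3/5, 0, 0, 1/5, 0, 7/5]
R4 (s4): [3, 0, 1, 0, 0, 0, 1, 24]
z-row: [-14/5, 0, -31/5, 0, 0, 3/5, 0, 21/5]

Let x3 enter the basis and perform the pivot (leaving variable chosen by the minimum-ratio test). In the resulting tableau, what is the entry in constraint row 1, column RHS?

Ratio test on column x3 — row 1: entry -6/5 ≤ 0; row 2: entry -7/5 ≤ 0; row 3: (7/5)/(3/5) = 7/3; row 4: 24/1 = 24. Minimum is 7/3 at row 3 (x2 leaves); pivot element 3/5.
Divide row 3 by 3/5; eliminate column x3 from the other rows.
Row 1 update in column RHS: 71/5 − (-6/5)·(7/3) = 17.

17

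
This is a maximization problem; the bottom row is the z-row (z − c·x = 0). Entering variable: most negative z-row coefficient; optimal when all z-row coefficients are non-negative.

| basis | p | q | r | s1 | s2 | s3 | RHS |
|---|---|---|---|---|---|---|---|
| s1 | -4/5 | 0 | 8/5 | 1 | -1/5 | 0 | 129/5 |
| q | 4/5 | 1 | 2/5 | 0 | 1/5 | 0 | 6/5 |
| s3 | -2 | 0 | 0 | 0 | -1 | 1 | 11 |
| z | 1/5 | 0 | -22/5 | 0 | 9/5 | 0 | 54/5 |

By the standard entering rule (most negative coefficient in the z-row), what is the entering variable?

Negative z-row entries: r: -22/5.
The most negative is -22/5 in column r, so r enters.

r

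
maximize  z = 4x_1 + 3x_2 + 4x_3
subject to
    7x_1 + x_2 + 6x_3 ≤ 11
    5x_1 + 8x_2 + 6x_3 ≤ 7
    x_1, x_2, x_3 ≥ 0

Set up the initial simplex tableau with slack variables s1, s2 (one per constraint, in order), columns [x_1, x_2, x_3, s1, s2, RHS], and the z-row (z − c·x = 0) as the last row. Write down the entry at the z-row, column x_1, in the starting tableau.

The z-row carries the negated objective coefficients: the x_1 entry is -4.

-4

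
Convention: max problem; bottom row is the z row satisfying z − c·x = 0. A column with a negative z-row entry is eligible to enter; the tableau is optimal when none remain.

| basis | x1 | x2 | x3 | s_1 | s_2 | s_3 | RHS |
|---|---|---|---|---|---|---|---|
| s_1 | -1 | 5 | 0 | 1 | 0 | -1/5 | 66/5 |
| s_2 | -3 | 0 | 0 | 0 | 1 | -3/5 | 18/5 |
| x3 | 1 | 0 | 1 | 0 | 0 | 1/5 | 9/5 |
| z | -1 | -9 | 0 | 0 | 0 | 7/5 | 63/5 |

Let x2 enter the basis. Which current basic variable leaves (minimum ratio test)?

Column x2 entries and ratios — s_1: (66/5)/5 = 66/25; s_2: 0 ≤ 0, skip; x3: 0 ≤ 0, skip.
Smallest ratio is 66/25 in the row of s_1, so s_1 leaves.

s_1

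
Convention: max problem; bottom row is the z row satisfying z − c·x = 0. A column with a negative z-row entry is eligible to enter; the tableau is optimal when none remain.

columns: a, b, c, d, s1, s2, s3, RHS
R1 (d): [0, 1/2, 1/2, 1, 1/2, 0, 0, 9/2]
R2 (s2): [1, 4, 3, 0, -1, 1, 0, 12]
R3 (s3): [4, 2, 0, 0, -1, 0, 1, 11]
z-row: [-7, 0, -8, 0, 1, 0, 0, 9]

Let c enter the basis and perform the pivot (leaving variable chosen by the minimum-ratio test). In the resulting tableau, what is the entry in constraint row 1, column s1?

2/3

Ratio test on column c — row 1: (9/2)/(1/2) = 9; row 2: 12/3 = 4; row 3: entry 0 ≤ 0. Minimum is 4 at row 2 (s2 leaves); pivot element 3.
Divide row 2 by 3; eliminate column c from the other rows.
Row 1 update in column s1: 1/2 − (1/2)·(-1/3) = 2/3.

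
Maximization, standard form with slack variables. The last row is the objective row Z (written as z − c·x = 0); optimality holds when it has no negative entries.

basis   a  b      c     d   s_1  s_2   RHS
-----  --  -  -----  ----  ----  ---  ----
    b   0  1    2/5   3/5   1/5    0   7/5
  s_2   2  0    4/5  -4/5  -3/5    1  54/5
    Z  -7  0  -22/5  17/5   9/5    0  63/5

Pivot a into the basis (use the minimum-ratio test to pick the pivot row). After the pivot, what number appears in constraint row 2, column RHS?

27/5

Ratio test on column a — row 1: entry 0 ≤ 0; row 2: (54/5)/2 = 27/5. Minimum is 27/5 at row 2 (s_2 leaves); pivot element 2.
Divide row 2 by 2; eliminate column a from the other rows.
In the new row 2, the RHS entry is the old entry divided by the pivot: (54/5)/2 = 27/5.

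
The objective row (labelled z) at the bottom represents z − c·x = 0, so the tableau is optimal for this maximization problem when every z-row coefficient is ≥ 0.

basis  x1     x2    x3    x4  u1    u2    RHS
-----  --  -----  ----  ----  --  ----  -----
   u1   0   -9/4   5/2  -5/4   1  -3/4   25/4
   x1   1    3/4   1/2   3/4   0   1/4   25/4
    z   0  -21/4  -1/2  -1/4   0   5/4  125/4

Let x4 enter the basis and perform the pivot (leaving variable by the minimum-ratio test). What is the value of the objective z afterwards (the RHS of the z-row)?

Ratio test on column x4 — row 1: entry -5/4 ≤ 0; row 2: (25/4)/(3/4) = 25/3. Minimum is 25/3 at row 2 (x1 leaves); pivot element 3/4.
Pivot on row 2; the z-row RHS becomes 125/4 − (-1/4)·(25/3) = 100/3.

100/3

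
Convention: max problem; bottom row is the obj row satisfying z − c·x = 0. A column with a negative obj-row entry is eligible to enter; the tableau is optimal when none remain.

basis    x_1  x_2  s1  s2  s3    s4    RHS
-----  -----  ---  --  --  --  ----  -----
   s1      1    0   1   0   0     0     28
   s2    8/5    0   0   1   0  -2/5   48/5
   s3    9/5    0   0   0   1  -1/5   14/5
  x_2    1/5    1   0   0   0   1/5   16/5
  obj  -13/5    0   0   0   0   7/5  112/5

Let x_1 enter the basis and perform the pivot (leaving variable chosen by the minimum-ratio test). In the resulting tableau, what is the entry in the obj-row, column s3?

13/9

Ratio test on column x_1 — row 1: 28/1 = 28; row 2: (48/5)/(8/5) = 6; row 3: (14/5)/(9/5) = 14/9; row 4: (16/5)/(1/5) = 16. Minimum is 14/9 at row 3 (s3 leaves); pivot element 9/5.
Divide row 3 by 9/5; eliminate column x_1 from the other rows.
obj-row update in column s3: 0 − (-13/5)·(5/9) = 13/9.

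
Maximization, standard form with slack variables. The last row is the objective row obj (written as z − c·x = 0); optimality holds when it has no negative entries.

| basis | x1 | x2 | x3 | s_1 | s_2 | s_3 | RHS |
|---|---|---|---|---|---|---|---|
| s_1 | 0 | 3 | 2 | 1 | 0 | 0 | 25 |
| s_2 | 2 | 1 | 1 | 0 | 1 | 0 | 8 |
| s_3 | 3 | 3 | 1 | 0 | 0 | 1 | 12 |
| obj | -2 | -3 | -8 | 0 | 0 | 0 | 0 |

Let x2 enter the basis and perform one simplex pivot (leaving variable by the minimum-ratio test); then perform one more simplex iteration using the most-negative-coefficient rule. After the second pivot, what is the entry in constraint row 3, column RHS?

2

Ratio test on column x2 — row 1: 25/3 = 25/3; row 2: 8/1 = 8; row 3: 12/3 = 4. Minimum is 4 at row 3 (s_3 leaves); pivot element 3.
Divide row 3 by 3; eliminate column x2 from the other rows.
Second iteration: most negative obj-row entry is -7 in column x3, so x3 enters.
Ratio test on column x3 — row 1: 13/1 = 13; row 2: 4/(2/3) = 6; row 3: 4/(1/3) = 12. Minimum is 6 at row 2 (s_2 leaves); pivot element 2/3.
Divide row 2 by 2/3; eliminate column x3 from the other rows.
After both pivots, the entry at constraint row 3, column RHS is 2.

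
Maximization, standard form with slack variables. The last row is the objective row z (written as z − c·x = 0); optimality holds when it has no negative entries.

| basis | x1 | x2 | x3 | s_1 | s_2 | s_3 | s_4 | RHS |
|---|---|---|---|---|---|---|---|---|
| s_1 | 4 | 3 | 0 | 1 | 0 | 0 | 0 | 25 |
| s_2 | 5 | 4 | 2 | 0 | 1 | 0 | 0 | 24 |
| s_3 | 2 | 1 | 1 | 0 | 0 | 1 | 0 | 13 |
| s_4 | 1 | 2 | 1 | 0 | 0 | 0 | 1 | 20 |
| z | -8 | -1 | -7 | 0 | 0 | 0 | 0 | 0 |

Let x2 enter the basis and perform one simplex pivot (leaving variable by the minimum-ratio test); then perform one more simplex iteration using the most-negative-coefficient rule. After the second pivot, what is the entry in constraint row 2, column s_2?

1/5

Ratio test on column x2 — row 1: 25/3 = 25/3; row 2: 24/4 = 6; row 3: 13/1 = 13; row 4: 20/2 = 10. Minimum is 6 at row 2 (s_2 leaves); pivot element 4.
Divide row 2 by 4; eliminate column x2 from the other rows.
Second iteration: most negative z-row entry is -27/4 in column x1, so x1 enters.
Ratio test on column x1 — row 1: 7/(1/4) = 28; row 2: 6/(5/4) = 24/5; row 3: 7/(3/4) = 28/3; row 4: entry -3/2 ≤ 0. Minimum is 24/5 at row 2 (x2 leaves); pivot element 5/4.
Divide row 2 by 5/4; eliminate column x1 from the other rows.
After both pivots, the entry at constraint row 2, column s_2 is 1/5.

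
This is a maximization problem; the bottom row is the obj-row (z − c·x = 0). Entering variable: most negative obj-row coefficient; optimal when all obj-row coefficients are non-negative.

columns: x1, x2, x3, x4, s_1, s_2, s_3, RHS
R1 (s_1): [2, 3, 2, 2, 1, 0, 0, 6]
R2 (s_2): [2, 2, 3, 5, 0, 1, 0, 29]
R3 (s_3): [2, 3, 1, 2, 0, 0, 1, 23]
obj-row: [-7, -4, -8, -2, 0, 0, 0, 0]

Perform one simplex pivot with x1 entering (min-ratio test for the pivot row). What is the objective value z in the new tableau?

Ratio test on column x1 — row 1: 6/2 = 3; row 2: 29/2 = 29/2; row 3: 23/2 = 23/2. Minimum is 3 at row 1 (s_1 leaves); pivot element 2.
Pivot on row 1; the obj-row RHS becomes 0 − (-7)·3 = 21.

21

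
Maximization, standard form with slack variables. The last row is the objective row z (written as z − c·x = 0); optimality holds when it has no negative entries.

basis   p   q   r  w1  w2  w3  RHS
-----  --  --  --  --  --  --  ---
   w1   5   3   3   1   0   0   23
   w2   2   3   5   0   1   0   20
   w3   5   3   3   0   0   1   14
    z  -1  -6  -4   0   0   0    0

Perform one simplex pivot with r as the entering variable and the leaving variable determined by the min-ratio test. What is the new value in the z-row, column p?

Ratio test on column r — row 1: 23/3 = 23/3; row 2: 20/5 = 4; row 3: 14/3 = 14/3. Minimum is 4 at row 2 (w2 leaves); pivot element 5.
Divide row 2 by 5; eliminate column r from the other rows.
z-row update in column p: -1 − (-4)·(2/5) = 3/5.

3/5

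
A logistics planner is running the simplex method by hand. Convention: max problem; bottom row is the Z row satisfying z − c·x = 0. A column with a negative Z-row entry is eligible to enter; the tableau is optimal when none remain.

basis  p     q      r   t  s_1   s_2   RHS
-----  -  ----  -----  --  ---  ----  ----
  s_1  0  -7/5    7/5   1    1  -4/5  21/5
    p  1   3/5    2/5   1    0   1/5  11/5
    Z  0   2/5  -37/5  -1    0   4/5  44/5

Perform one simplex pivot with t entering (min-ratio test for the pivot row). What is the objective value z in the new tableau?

Ratio test on column t — row 1: (21/5)/1 = 21/5; row 2: (11/5)/1 = 11/5. Minimum is 11/5 at row 2 (p leaves); pivot element 1.
Pivot on row 2; the Z-row RHS becomes 44/5 − (-1)·(11/5) = 11.

11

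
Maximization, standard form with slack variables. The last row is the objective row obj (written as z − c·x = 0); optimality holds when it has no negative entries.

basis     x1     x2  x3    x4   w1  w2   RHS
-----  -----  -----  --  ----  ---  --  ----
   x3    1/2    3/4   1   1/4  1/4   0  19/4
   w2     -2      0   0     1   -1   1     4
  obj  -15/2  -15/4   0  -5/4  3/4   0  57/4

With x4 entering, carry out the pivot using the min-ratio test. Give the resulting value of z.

77/4

Ratio test on column x4 — row 1: (19/4)/(1/4) = 19; row 2: 4/1 = 4. Minimum is 4 at row 2 (w2 leaves); pivot element 1.
Pivot on row 2; the obj-row RHS becomes 57/4 − (-5/4)·4 = 77/4.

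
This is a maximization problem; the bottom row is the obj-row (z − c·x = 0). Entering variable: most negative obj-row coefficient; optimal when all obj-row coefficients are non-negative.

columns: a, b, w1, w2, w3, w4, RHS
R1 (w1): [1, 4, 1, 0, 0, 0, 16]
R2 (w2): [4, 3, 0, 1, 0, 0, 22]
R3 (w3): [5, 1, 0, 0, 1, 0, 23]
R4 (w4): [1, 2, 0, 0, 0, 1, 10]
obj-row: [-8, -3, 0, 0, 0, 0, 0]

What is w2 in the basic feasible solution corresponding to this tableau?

w2 is basic (row 2); its value is the RHS of that row, 22.

22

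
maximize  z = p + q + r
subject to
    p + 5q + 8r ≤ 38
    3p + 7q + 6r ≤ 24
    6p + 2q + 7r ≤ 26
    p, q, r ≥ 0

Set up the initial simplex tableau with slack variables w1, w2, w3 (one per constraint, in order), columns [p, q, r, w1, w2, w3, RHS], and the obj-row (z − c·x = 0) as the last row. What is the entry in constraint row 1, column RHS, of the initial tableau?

38

The RHS of constraint 1 is b_1 = 38.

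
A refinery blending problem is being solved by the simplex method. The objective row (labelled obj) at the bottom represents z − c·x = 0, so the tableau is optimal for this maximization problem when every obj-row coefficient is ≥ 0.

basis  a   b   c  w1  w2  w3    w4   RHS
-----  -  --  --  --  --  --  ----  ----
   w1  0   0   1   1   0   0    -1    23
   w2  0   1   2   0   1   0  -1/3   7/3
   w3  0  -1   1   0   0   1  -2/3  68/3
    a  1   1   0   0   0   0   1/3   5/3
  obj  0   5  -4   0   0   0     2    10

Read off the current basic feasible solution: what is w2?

7/3

w2 is basic (row 2); its value is the RHS of that row, 7/3.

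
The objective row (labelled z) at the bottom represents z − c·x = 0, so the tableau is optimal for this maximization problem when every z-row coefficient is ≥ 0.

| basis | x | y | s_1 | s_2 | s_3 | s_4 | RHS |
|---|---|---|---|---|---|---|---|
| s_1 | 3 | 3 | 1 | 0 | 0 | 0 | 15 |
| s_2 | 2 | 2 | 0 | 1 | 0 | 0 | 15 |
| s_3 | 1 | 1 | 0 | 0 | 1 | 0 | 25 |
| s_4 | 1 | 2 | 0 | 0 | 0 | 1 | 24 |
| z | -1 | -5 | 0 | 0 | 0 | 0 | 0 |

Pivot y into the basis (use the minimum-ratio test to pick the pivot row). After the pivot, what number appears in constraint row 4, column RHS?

14

Ratio test on column y — row 1: 15/3 = 5; row 2: 15/2 = 15/2; row 3: 25/1 = 25; row 4: 24/2 = 12. Minimum is 5 at row 1 (s_1 leaves); pivot element 3.
Divide row 1 by 3; eliminate column y from the other rows.
Row 4 update in column RHS: 24 − 2·5 = 14.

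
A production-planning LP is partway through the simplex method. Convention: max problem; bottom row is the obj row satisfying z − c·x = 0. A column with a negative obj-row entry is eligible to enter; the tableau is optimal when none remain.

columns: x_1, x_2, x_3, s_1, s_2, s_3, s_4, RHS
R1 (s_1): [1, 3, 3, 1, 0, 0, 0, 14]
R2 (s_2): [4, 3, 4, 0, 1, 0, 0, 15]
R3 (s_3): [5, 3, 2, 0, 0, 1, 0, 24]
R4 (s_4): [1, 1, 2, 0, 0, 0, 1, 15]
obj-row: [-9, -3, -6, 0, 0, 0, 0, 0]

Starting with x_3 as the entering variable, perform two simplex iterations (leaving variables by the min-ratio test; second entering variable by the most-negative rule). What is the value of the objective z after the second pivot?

Ratio test on column x_3 — row 1: 14/3 = 14/3; row 2: 15/4 = 15/4; row 3: 24/2 = 12; row 4: 15/2 = 15/2. Minimum is 15/4 at row 2 (s_2 leaves); pivot element 4.
Pivot on row 2; the obj-row RHS becomes 0 − (-6)·(15/4) = 45/2.
Next entering variable (most negative obj-row entry -3): x_1.
Ratio test on column x_1 — row 1: entry -2 ≤ 0; row 2: (15/4)/1 = 15/4; row 3: (33/2)/3 = 11/2; row 4: entry -1 ≤ 0. Minimum is 15/4 at row 2 (x_3 leaves); pivot element 1.
After the second pivot the obj-row RHS is 45/2 − (-3)·(15/4) = 135/4.

135/4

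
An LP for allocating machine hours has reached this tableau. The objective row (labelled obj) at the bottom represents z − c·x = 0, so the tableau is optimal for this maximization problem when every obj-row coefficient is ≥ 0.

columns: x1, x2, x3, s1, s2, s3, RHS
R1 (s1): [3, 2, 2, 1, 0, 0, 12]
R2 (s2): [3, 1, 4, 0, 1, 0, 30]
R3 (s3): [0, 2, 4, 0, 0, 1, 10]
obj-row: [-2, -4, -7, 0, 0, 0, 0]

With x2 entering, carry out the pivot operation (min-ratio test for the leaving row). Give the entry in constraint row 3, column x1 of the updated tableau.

0

Ratio test on column x2 — row 1: 12/2 = 6; row 2: 30/1 = 30; row 3: 10/2 = 5. Minimum is 5 at row 3 (s3 leaves); pivot element 2.
Divide row 3 by 2; eliminate column x2 from the other rows.
In the new row 3, the x1 entry is the old entry divided by the pivot: 0/2 = 0.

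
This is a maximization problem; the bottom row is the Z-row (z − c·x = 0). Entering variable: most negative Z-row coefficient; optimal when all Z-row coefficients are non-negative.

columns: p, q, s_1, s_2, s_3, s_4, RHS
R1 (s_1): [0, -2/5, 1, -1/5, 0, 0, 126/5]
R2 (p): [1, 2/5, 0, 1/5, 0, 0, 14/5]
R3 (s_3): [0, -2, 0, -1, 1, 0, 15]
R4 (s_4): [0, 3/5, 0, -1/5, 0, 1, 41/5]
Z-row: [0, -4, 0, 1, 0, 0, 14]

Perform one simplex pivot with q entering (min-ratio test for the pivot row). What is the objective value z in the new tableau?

42

Ratio test on column q — row 1: entry -2/5 ≤ 0; row 2: (14/5)/(2/5) = 7; row 3: entry -2 ≤ 0; row 4: (41/5)/(3/5) = 41/3. Minimum is 7 at row 2 (p leaves); pivot element 2/5.
Pivot on row 2; the Z-row RHS becomes 14 − (-4)·7 = 42.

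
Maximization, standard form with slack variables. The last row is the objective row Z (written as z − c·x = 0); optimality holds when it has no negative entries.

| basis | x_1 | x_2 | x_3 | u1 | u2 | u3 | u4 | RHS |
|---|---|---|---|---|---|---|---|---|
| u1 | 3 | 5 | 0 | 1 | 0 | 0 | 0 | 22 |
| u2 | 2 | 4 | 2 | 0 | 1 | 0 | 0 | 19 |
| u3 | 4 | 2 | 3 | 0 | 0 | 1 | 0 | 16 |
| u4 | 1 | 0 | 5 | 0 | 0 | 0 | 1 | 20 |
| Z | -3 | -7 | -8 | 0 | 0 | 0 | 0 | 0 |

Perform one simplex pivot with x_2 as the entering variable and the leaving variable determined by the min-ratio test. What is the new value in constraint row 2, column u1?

-4/5

Ratio test on column x_2 — row 1: 22/5 = 22/5; row 2: 19/4 = 19/4; row 3: 16/2 = 8; row 4: entry 0 ≤ 0. Minimum is 22/5 at row 1 (u1 leaves); pivot element 5.
Divide row 1 by 5; eliminate column x_2 from the other rows.
Row 2 update in column u1: 0 − 4·(1/5) = -4/5.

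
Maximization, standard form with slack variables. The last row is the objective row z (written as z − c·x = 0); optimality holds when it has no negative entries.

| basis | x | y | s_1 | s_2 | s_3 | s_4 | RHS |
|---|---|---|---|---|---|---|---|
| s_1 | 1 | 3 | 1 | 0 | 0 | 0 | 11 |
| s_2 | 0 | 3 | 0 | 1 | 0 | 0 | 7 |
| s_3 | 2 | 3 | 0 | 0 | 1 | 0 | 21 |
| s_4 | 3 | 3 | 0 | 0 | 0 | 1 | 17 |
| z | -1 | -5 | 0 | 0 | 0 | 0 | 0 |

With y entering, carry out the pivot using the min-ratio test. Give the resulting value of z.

35/3

Ratio test on column y — row 1: 11/3 = 11/3; row 2: 7/3 = 7/3; row 3: 21/3 = 7; row 4: 17/3 = 17/3. Minimum is 7/3 at row 2 (s_2 leaves); pivot element 3.
Pivot on row 2; the z-row RHS becomes 0 − (-5)·(7/3) = 35/3.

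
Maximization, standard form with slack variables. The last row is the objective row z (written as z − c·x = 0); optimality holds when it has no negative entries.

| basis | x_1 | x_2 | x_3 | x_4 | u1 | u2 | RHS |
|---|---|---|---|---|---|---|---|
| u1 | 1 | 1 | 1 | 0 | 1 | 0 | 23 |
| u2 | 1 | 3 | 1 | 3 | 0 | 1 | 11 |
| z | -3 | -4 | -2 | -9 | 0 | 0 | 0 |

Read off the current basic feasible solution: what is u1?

23

u1 is basic (row 1); its value is the RHS of that row, 23.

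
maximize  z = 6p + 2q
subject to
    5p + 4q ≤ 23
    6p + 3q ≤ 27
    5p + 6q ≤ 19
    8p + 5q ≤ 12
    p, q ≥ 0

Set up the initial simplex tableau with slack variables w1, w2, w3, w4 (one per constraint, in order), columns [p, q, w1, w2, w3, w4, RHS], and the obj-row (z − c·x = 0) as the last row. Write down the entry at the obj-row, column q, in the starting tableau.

The obj-row carries the negated objective coefficients: the q entry is -2.

-2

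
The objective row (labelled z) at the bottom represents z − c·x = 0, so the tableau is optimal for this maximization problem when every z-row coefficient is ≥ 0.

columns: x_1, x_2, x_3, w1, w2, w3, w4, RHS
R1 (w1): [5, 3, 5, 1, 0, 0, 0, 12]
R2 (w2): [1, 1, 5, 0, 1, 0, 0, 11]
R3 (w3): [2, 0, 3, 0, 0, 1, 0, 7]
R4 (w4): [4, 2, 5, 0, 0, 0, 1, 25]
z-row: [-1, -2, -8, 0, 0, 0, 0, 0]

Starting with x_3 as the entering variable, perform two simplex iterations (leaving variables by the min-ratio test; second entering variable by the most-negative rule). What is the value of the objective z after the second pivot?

89/5

Ratio test on column x_3 — row 1: 12/5 = 12/5; row 2: 11/5 = 11/5; row 3: 7/3 = 7/3; row 4: 25/5 = 5. Minimum is 11/5 at row 2 (w2 leaves); pivot element 5.
Pivot on row 2; the z-row RHS becomes 0 − (-8)·(11/5) = 88/5.
Next entering variable (most negative z-row entry -2/5): x_2.
Ratio test on column x_2 — row 1: 1/2 = 1/2; row 2: (11/5)/(1/5) = 11; row 3: entry -3/5 ≤ 0; row 4: 14/1 = 14. Minimum is 1/2 at row 1 (w1 leaves); pivot element 2.
After the second pivot the z-row RHS is 88/5 − (-2/5)·(1/2) = 89/5.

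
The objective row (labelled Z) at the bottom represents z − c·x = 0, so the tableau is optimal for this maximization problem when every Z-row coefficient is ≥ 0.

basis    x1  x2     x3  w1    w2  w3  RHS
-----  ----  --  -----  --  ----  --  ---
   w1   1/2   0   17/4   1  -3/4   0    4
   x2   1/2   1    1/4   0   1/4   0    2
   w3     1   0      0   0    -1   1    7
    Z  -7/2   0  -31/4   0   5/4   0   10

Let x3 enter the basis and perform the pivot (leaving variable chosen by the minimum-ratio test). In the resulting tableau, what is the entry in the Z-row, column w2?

-2/17

Ratio test on column x3 — row 1: 4/(17/4) = 16/17; row 2: 2/(1/4) = 8; row 3: entry 0 ≤ 0. Minimum is 16/17 at row 1 (w1 leaves); pivot element 17/4.
Divide row 1 by 17/4; eliminate column x3 from the other rows.
Z-row update in column w2: 5/4 − (-31/4)·(-3/17) = -2/17.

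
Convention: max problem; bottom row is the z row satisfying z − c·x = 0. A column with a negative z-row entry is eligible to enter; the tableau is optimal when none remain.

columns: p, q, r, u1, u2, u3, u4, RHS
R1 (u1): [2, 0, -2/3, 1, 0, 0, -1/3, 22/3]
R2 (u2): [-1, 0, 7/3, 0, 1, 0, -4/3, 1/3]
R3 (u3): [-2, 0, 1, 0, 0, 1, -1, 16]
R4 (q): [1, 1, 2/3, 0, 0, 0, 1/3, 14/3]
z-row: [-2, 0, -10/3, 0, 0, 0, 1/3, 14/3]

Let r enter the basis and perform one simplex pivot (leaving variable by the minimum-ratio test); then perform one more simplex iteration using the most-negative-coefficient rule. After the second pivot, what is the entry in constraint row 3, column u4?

4/9

Ratio test on column r — row 1: entry -2/3 ≤ 0; row 2: (1/3)/(7/3) = 1/7; row 3: 16/1 = 16; row 4: (14/3)/(2/3) = 7. Minimum is 1/7 at row 2 (u2 leaves); pivot element 7/3.
Divide row 2 by 7/3; eliminate column r from the other rows.
Second iteration: most negative z-row entry is -24/7 in column p, so p enters.
Ratio test on column p — row 1: (52/7)/(12/7) = 13/3; row 2: entry -3/7 ≤ 0; row 3: entry -11/7 ≤ 0; row 4: (32/7)/(9/7) = 32/9. Minimum is 32/9 at row 4 (q leaves); pivot element 9/7.
Divide row 4 by 9/7; eliminate column p from the other rows.
After both pivots, the entry at constraint row 3, column u4 is 4/9.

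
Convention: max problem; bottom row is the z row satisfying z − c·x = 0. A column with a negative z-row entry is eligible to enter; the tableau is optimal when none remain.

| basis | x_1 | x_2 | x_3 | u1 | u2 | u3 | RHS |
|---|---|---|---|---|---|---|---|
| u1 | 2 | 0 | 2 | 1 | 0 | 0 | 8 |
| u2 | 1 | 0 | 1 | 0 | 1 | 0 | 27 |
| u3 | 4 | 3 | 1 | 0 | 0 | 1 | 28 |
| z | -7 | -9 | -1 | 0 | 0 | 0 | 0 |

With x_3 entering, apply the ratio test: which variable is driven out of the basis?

u1

Column x_3 entries and ratios — u1: 8/2 = 4; u2: 27/1 = 27; u3: 28/1 = 28.
Smallest ratio is 4 in the row of u1, so u1 leaves.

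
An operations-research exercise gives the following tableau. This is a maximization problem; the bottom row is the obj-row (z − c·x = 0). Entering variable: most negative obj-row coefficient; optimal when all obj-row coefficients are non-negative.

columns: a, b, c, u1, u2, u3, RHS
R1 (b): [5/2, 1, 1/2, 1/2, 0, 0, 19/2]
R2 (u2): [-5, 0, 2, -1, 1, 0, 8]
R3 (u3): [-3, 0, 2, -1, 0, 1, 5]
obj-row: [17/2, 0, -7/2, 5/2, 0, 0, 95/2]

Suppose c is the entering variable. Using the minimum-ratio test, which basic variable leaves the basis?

Column c entries and ratios — b: (19/2)/(1/2) = 19; u2: 8/2 = 4; u3: 5/2 = 5/2.
Smallest ratio is 5/2 in the row of u3, so u3 leaves.

u3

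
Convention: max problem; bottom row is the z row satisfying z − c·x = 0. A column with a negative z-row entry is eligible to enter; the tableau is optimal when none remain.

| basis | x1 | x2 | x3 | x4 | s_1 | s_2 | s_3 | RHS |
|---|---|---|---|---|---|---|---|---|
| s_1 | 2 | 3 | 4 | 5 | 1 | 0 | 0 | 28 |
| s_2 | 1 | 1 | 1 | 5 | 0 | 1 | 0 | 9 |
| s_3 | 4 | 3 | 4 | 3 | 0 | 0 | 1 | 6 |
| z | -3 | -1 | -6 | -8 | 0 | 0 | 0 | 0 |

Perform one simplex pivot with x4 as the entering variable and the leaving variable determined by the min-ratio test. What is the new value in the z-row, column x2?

3/5

Ratio test on column x4 — row 1: 28/5 = 28/5; row 2: 9/5 = 9/5; row 3: 6/3 = 2. Minimum is 9/5 at row 2 (s_2 leaves); pivot element 5.
Divide row 2 by 5; eliminate column x4 from the other rows.
z-row update in column x2: -1 − (-8)·(1/5) = 3/5.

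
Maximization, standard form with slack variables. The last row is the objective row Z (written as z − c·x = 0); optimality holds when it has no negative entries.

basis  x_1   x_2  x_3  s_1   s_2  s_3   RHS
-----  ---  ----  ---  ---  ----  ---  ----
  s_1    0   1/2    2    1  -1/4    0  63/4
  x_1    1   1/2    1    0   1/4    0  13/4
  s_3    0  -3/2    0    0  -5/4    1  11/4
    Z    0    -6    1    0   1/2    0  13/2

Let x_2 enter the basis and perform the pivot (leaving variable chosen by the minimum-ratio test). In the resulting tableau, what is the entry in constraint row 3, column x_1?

3

Ratio test on column x_2 — row 1: (63/4)/(1/2) = 63/2; row 2: (13/4)/(1/2) = 13/2; row 3: entry -3/2 ≤ 0. Minimum is 13/2 at row 2 (x_1 leaves); pivot element 1/2.
Divide row 2 by 1/2; eliminate column x_2 from the other rows.
Row 3 update in column x_1: 0 − (-3/2)·2 = 3.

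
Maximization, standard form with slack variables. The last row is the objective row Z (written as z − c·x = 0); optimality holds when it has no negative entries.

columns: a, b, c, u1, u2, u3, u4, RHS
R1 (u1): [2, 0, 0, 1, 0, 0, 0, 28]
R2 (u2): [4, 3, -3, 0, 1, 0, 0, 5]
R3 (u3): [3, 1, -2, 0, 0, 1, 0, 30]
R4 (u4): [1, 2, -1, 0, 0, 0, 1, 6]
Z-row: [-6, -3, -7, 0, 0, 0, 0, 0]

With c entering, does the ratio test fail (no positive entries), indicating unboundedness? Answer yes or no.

yes

Every constraint-row entry in column c is ≤ 0, so increasing c is unbounded.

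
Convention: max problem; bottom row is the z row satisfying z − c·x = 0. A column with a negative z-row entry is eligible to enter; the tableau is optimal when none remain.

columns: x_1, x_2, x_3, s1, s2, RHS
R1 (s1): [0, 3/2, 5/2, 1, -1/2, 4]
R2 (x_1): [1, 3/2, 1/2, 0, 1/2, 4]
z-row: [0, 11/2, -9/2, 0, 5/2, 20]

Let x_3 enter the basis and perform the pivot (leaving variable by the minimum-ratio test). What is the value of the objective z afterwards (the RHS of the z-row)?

Ratio test on column x_3 — row 1: 4/(5/2) = 8/5; row 2: 4/(1/2) = 8. Minimum is 8/5 at row 1 (s1 leaves); pivot element 5/2.
Pivot on row 1; the z-row RHS becomes 20 − (-9/2)·(8/5) = 136/5.

136/5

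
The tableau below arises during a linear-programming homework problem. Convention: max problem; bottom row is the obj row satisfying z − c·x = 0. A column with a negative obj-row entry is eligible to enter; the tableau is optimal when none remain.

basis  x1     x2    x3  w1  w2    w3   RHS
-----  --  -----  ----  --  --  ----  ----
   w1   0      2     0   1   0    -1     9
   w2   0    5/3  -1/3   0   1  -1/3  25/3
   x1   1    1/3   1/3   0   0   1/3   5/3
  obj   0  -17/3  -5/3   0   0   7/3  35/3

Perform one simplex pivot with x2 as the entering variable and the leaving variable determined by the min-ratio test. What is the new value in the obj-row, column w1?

17/6

Ratio test on column x2 — row 1: 9/2 = 9/2; row 2: (25/3)/(5/3) = 5; row 3: (5/3)/(1/3) = 5. Minimum is 9/2 at row 1 (w1 leaves); pivot element 2.
Divide row 1 by 2; eliminate column x2 from the other rows.
obj-row update in column w1: 0 − (-17/3)·(1/2) = 17/6.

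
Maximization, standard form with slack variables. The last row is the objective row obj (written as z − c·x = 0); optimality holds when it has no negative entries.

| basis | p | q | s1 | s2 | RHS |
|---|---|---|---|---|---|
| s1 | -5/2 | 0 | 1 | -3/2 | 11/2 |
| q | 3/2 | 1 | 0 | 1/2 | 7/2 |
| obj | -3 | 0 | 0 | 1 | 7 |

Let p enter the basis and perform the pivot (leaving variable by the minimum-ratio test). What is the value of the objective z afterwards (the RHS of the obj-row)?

Ratio test on column p — row 1: entry -5/2 ≤ 0; row 2: (7/2)/(3/2) = 7/3. Minimum is 7/3 at row 2 (q leaves); pivot element 3/2.
Pivot on row 2; the obj-row RHS becomes 7 − (-3)·(7/3) = 14.

14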